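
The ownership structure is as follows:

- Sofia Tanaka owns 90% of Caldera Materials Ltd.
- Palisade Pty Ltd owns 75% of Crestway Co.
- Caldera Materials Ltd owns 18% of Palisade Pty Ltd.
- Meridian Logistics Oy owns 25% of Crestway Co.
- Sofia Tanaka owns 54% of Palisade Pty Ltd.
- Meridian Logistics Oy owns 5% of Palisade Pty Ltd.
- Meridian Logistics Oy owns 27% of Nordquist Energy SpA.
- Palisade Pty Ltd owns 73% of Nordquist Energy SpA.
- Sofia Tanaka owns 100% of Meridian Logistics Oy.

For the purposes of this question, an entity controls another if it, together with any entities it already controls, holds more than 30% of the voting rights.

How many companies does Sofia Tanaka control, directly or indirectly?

Sofia holds 90% of Caldera, so Sofia controls Caldera.
Sofia holds 100% of Meridian, so Sofia controls Meridian.
Sofia and Caldera and Meridian together hold 54% + 18% + 5% = 77% of Palisade, so Sofia controls Palisade.
Meridian and Palisade together hold 25% + 75% = 100% of Crestway, so Sofia controls Crestway.
Meridian and Palisade together hold 27% + 73% = 100% of Nordquist, so Sofia controls Nordquist.
Sofia controls 5 companies.

5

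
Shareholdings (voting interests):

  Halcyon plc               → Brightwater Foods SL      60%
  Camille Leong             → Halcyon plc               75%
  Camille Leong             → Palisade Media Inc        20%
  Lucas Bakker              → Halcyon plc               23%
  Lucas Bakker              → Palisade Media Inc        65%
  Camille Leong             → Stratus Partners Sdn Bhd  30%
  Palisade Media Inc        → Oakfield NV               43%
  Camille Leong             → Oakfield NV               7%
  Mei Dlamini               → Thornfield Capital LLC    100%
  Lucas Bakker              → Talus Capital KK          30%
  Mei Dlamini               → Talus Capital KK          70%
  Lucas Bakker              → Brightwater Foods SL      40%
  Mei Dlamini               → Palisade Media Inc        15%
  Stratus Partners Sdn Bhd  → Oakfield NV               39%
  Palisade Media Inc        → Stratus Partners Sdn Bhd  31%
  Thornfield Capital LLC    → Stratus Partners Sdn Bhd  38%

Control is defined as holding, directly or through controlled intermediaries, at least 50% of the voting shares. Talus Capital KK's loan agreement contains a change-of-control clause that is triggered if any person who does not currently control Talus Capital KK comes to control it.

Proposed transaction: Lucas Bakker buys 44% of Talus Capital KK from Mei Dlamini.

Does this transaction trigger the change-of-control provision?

Yes

The purchase adds only to Lucas's holdings (Mei's stake shrinks), so Lucas is the only person who could newly come to control Talus.
Lucas holds 65% of Palisade, so Lucas controls Palisade.
In Talus, Lucas's side holds only 30%, not ≥ 50%.
So before the transaction, Lucas does not control Talus.
After the purchase, Lucas's direct stake in Talus rises to 30% + 44% = 74%, and Mei's stake falls to 26%.
Lucas holds 74% of Talus, so Lucas controls Talus.
Lucas did not control Talus before and does after, so the clause is triggered.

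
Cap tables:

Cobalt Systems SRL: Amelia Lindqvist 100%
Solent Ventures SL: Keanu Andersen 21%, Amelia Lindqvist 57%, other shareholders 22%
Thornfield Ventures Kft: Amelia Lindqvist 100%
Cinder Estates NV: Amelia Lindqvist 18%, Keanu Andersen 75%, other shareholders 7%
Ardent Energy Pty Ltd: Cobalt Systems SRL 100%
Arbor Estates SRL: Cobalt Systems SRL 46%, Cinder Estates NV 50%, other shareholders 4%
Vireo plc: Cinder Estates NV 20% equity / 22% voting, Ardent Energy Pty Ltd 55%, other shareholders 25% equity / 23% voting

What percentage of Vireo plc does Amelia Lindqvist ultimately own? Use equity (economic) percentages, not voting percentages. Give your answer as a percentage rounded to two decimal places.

58.60%

Amelia reaches Vireo along 2 paths.
Via Cinder: 18% × 20% = 3.6%.
Via Cobalt → Ardent: 100% × 100% × 55% = 55%.
Total: 3.6% + 55% = 58.6%.
Rounded: 58.60%.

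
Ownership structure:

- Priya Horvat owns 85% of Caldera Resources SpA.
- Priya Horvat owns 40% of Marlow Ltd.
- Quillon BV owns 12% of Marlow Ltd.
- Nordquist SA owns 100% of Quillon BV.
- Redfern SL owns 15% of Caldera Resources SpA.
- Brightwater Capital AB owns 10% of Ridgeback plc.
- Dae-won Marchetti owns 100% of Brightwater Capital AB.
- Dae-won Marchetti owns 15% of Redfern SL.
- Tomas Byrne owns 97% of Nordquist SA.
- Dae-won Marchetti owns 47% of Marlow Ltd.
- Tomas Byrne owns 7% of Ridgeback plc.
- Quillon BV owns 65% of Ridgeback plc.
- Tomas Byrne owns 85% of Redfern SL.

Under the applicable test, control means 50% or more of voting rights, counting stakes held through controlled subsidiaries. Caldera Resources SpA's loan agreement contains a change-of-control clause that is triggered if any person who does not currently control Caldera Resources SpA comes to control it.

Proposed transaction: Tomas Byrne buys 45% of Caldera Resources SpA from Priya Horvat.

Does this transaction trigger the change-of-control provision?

Yes

The purchase adds only to Tomas's holdings (Priya's stake shrinks), so Tomas is the only person who could newly come to control Caldera.
Tomas holds 97% of Nordquist, so Tomas controls Nordquist.
Tomas holds 85% of Redfern, so Tomas controls Redfern.
Nordquist holds 100% of Quillon, so Tomas controls Quillon.
Quillon and Tomas together hold 65% + 7% = 72% of Ridgeback, so Tomas controls Ridgeback.
In Caldera, Tomas's side holds only 15%, not ≥ 50%.
So before the transaction, Tomas does not control Caldera.
After the purchase, Tomas holds 45% of Caldera directly, and Priya's stake falls to 40%.
Redfern and Tomas together hold 15% + 45% = 60% of Caldera, so Tomas controls Caldera.
Tomas did not control Caldera before and does after, so the clause is triggered.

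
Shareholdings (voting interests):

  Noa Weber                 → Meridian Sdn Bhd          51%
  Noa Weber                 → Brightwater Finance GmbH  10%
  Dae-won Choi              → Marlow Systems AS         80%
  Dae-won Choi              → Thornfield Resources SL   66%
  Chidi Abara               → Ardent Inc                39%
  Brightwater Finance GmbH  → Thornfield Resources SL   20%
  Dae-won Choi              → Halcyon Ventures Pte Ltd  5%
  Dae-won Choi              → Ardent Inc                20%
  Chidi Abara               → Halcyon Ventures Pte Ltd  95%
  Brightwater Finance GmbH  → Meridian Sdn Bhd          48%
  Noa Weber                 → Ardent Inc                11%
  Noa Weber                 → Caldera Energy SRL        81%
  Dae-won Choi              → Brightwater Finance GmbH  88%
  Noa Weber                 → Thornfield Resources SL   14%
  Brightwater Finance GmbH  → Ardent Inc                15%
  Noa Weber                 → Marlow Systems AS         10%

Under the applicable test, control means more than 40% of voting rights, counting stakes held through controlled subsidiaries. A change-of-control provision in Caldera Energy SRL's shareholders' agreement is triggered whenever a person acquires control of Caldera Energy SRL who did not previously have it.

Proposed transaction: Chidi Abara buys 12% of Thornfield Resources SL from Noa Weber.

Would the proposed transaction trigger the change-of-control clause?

The purchase adds only to Chidi's holdings (Noa's stake shrinks), so Chidi is the only person who could newly come to control Caldera.
Chidi holds 95% of Halcyon, so Chidi controls Halcyon.
Neither Chidi nor any entity Chidi controls holds any voting interest in Caldera.
So before the transaction, Chidi does not control Caldera.
After the purchase, Chidi holds 12% of Thornfield directly, and Noa's stake falls to 2%.
Chidi's side now holds 12% of Thornfield, not > 40%, so Chidi still does not control Thornfield.
After the transaction, neither Chidi nor any entity Chidi controls holds a voting interest in Caldera, so Chidi still does not control it.
No new person acquires control, so the clause is not triggered.

No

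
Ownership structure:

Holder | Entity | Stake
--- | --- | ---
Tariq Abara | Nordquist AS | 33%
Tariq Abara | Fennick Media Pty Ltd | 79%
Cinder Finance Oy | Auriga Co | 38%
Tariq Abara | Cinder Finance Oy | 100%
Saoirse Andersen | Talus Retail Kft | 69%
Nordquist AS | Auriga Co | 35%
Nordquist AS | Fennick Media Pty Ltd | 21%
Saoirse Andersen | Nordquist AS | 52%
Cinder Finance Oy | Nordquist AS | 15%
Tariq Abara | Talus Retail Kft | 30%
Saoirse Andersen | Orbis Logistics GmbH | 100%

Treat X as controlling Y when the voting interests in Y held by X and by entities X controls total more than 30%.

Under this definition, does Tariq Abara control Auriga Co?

Tariq holds 100% of Cinder, so Tariq controls Cinder.
Cinder and Tariq together hold 15% + 33% = 48% of Nordquist, so Tariq controls Nordquist.
Cinder and Nordquist together hold 38% + 35% = 73% of Auriga, so Tariq controls Auriga.

Yes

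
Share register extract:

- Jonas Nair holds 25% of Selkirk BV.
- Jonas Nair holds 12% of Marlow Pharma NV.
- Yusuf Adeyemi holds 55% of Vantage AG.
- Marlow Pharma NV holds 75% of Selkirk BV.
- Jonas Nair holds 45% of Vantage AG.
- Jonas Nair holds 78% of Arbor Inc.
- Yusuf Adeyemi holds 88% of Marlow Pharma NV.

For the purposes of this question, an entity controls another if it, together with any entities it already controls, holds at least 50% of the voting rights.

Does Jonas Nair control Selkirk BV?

No

Jonas holds 78% of Arbor, so Jonas controls Arbor.
In Selkirk, Jonas's side holds only 25%, not ≥ 50%.
So Jonas does not control Selkirk.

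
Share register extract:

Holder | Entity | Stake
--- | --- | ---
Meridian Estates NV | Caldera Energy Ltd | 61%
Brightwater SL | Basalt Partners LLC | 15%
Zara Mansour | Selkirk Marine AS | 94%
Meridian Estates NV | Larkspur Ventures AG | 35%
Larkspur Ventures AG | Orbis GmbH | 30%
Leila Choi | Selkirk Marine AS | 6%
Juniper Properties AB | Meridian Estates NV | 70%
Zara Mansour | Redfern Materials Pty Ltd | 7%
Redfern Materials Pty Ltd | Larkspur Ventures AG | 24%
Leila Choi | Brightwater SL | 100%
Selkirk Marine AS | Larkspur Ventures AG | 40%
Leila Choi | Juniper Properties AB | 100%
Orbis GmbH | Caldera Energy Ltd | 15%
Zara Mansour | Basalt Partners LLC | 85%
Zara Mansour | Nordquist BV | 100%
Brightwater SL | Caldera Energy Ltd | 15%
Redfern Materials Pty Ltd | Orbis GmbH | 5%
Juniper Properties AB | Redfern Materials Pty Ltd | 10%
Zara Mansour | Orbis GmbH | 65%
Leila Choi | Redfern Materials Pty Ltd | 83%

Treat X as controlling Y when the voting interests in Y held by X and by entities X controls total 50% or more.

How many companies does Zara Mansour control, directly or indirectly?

Zara holds 94% of Selkirk, so Zara controls Selkirk.
Zara holds 100% of Nordquist, so Zara controls Nordquist.
Zara holds 65% of Orbis, so Zara controls Orbis.
Zara holds 85% of Basalt, so Zara controls Basalt.
No other company's threshold is met.
Zara controls 4 companies.

4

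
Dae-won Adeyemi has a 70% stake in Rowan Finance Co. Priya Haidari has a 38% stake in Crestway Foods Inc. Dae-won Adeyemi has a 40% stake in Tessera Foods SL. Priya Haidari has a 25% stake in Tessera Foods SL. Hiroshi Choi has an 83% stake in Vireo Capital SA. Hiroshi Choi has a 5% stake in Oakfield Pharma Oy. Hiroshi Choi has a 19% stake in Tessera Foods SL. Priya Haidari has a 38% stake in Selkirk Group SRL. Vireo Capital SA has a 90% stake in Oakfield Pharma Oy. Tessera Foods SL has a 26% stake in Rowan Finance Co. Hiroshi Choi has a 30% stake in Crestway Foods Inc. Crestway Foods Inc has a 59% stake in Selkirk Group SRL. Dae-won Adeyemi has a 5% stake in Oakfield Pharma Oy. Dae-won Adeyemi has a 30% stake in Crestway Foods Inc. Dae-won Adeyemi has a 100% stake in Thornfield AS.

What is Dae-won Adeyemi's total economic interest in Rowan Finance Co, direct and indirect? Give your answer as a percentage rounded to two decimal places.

Dae-won reaches Rowan along 2 paths.
Via Tessera: 40% × 26% = 10.4%.
Direct stake: 70% = 70%.
Total: 10.4% + 70% = 80.4%.
Rounded: 80.40%.

80.40%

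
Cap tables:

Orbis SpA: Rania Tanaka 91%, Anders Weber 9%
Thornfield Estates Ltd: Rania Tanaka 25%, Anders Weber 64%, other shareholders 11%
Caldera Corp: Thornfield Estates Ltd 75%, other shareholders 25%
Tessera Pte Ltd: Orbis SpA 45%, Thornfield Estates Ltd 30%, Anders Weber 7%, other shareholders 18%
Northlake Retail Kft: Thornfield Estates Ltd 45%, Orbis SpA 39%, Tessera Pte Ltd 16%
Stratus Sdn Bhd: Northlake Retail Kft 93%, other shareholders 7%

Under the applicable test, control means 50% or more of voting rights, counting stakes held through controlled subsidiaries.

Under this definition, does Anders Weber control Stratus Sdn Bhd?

No

Anders holds 64% of Thornfield, so Anders controls Thornfield.
Thornfield holds 75% of Caldera, so Anders controls Caldera.
Neither Anders nor any entity Anders controls holds any voting interest in Stratus.
So Anders does not control Stratus.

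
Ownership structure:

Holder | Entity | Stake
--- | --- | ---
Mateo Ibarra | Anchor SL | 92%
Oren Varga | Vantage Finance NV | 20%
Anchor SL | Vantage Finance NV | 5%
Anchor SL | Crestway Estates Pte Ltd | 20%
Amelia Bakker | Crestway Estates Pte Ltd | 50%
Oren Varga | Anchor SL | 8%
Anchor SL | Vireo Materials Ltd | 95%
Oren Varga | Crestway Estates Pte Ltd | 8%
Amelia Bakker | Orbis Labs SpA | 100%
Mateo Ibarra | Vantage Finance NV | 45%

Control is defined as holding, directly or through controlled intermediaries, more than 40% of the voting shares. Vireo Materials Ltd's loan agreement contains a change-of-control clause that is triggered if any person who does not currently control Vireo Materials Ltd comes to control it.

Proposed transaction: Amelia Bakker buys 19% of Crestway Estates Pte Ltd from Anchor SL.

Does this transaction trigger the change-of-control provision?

No

The purchase adds only to Amelia's holdings (Anchor's stake shrinks), so Amelia is the only person who could newly come to control Vireo.
Amelia holds 50% of Crestway, so Amelia controls Crestway.
Amelia holds 100% of Orbis, so Amelia controls Orbis.
Neither Amelia nor any entity Amelia controls holds any voting interest in Vireo.
So before the transaction, Amelia does not control Vireo.
After the purchase, Amelia's direct stake in Crestway rises to 50% + 19% = 69%, and Anchor's stake falls to 1%.
Amelia holds 69% of Crestway, so Amelia controls Crestway.
After the transaction, neither Amelia nor any entity Amelia controls holds a voting interest in Vireo, so Amelia still does not control it.
No new person acquires control, so the clause is not triggered.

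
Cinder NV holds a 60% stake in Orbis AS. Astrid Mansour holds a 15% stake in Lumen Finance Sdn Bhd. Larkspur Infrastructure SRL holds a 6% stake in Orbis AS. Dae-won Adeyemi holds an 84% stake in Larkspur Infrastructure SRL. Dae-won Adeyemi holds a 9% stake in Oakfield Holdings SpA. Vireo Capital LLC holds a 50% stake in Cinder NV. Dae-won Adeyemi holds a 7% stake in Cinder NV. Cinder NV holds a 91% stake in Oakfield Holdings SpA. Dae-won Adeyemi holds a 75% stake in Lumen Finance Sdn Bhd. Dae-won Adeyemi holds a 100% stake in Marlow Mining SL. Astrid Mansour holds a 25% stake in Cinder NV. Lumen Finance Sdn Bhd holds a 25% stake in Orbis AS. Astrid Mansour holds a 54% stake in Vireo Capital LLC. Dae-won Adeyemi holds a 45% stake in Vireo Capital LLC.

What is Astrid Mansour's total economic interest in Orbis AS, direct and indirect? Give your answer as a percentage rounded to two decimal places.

Astrid reaches Orbis along 3 paths.
Via Vireo → Cinder: 54% × 50% × 60% = 16.2%.
Via Cinder: 25% × 60% = 15%.
Via Lumen: 15% × 25% = 3.75%.
Total: 16.2% + 15% + 3.75% = 34.95%.

34.95%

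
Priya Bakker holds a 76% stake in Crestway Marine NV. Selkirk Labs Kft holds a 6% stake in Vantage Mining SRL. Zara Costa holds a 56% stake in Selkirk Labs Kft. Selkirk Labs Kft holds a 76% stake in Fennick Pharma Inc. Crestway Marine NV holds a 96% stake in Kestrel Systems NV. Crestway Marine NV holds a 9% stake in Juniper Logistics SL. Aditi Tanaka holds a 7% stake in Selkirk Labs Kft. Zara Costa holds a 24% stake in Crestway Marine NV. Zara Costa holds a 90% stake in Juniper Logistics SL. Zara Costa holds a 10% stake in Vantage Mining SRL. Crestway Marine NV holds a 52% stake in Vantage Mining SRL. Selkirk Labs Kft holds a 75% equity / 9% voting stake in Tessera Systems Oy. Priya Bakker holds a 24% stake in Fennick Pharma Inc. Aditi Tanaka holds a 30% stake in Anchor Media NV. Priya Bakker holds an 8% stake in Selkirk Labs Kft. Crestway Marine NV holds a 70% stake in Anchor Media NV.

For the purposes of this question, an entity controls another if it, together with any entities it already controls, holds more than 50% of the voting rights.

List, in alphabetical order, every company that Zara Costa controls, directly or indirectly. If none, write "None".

Zara holds 56% of Selkirk, so Zara controls Selkirk.
Selkirk holds 76% of Fennick, so Zara controls Fennick.
Zara holds 90% of Juniper, so Zara controls Juniper.
No other company's threshold is met.

Fennick Pharma Inc, Juniper Logistics SL, Selkirk Labs Kft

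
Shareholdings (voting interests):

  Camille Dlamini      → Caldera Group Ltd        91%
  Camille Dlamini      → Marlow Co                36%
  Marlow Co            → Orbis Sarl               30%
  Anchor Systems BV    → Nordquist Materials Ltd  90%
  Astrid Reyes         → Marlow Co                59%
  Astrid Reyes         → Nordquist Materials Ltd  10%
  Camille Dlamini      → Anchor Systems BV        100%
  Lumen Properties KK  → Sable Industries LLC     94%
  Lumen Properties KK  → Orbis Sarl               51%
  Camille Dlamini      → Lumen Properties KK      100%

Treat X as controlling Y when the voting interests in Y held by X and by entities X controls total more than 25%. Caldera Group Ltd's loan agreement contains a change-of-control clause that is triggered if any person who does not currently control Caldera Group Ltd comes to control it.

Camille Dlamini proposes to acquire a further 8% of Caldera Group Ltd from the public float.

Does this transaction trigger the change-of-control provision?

The purchase changes only Camille's holdings, so Camille is the only person who could newly come to control Caldera.
Camille holds 91% of Caldera, so Camille controls Caldera.
So Camille already controls Caldera before the transaction.
After the purchase, Camille's direct stake in Caldera rises to 91% + 8% = 99%.
Camille controlled Caldera already, so this is not a new person acquiring control; every other person's position is unchanged or reduced.
No new person acquires control, so the clause is not triggered.

No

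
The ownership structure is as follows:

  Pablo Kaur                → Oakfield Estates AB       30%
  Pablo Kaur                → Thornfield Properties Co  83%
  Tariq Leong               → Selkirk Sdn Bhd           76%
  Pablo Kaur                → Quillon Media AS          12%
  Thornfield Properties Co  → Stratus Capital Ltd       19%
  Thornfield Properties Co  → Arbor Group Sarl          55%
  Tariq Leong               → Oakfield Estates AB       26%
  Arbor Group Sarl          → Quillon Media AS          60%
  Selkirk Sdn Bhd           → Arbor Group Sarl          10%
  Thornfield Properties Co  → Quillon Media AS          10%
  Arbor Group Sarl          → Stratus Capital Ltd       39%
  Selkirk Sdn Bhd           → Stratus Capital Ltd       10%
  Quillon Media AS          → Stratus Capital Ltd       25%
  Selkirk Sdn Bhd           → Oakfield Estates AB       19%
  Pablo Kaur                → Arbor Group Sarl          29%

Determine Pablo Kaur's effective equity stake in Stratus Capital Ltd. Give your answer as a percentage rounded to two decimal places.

61.16%

Pablo reaches Stratus along 7 paths.
Via Arbor: 29% × 39% = 11.31%.
Via Thornfield → Arbor: 83% × 55% × 39% = 17.8035%.
Via Arbor → Quillon: 29% × 60% × 25% = 4.35%.
Via Thornfield → Arbor → Quillon: 83% × 55% × 60% × 25% = 6.8475%.
Via Quillon: 12% × 25% = 3%.
Via Thornfield → Quillon: 83% × 10% × 25% = 2.075%.
Via Thornfield: 83% × 19% = 15.77%.
Total: 11.31% + 17.8035% + 4.35% + 6.8475% + 3% + 2.075% + 15.77% = 61.156%.
Rounded: 61.16%.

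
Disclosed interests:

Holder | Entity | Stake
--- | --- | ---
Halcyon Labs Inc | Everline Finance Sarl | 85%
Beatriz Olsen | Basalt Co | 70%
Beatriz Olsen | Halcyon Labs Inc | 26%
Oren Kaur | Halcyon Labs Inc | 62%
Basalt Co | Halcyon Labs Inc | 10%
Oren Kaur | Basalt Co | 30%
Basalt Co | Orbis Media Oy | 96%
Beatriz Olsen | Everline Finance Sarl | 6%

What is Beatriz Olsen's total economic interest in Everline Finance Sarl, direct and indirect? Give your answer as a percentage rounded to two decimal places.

34.05%

Beatriz reaches Everline along 3 paths.
Direct stake: 6% = 6%.
Via Basalt → Halcyon: 70% × 10% × 85% = 5.95%.
Via Halcyon: 26% × 85% = 22.1%.
Total: 6% + 5.95% + 22.1% = 34.05%.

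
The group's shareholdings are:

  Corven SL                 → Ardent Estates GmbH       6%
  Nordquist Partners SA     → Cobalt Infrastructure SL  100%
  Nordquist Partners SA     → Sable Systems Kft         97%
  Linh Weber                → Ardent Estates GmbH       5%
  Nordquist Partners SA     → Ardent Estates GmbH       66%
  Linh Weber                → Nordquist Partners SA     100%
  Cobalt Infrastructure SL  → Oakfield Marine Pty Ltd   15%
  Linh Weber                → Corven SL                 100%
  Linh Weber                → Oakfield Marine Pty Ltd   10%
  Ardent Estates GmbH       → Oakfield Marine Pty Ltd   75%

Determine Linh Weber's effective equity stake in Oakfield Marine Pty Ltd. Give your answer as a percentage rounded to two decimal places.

Linh reaches Oakfield along 5 paths.
Via Ardent: 5% × 75% = 3.75%.
Via Nordquist → Ardent: 100% × 66% × 75% = 49.5%.
Via Corven → Ardent: 100% × 6% × 75% = 4.5%.
Via Nordquist → Cobalt: 100% × 100% × 15% = 15%.
Direct stake: 10% = 10%.
Total: 3.75% + 49.5% + 4.5% + 15% + 10% = 82.75%.

82.75%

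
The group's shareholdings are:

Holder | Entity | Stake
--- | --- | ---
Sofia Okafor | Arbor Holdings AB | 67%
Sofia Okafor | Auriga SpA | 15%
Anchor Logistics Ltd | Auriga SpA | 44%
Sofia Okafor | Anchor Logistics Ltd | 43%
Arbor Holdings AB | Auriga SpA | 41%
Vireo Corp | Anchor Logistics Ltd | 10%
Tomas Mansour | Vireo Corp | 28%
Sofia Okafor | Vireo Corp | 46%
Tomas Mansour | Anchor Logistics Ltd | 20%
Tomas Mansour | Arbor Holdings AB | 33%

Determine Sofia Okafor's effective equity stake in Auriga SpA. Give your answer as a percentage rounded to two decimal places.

63.41%

Sofia reaches Auriga along 4 paths.
Direct stake: 15% = 15%.
Via Vireo → Anchor: 46% × 10% × 44% = 2.024%.
Via Anchor: 43% × 44% = 18.92%.
Via Arbor: 67% × 41% = 27.47%.
Total: 15% + 2.024% + 18.92% + 27.47% = 63.414%.
Rounded: 63.41%.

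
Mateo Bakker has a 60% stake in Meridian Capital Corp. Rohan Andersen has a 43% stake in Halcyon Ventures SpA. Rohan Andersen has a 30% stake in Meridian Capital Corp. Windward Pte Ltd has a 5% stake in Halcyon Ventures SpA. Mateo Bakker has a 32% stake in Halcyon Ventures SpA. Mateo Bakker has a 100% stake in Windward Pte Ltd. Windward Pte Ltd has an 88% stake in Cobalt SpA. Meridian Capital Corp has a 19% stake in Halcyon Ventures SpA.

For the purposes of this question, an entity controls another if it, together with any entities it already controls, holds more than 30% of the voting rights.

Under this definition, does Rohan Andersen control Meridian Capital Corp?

Rohan holds 43% of Halcyon, so Rohan controls Halcyon.
In Meridian, Rohan's side holds only 30%, not > 30%.
So Rohan does not control Meridian.

No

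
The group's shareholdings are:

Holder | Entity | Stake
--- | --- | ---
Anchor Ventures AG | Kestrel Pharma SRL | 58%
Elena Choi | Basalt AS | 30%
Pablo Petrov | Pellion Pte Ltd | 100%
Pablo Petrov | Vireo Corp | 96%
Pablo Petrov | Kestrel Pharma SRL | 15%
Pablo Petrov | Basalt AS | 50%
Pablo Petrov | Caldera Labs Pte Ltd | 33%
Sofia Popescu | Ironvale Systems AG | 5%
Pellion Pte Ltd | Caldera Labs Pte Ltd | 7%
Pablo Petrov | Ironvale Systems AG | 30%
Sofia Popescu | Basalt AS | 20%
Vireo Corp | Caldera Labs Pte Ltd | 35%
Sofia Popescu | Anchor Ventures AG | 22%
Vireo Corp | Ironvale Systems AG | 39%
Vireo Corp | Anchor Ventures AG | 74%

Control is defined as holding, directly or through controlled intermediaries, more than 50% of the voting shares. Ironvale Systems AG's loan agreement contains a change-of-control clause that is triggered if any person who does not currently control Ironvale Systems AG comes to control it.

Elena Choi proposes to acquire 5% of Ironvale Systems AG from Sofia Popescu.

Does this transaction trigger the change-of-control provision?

No

The purchase adds only to Elena's holdings (Sofia's stake shrinks), so Elena is the only person who could newly come to control Ironvale.
Elena's largest direct stake is 30% in Basalt, which does not meet the threshold, so Elena controls no company.
Neither Elena nor any entity Elena controls holds any voting interest in Ironvale.
So before the transaction, Elena does not control Ironvale.
After the purchase, Elena holds 5% of Ironvale directly, and Sofia's stake falls to 0%.
After the transaction, Elena's side holds 5% of Ironvale, not > 50%, so Elena still does not control Ironvale.
No new person acquires control, so the clause is not triggered.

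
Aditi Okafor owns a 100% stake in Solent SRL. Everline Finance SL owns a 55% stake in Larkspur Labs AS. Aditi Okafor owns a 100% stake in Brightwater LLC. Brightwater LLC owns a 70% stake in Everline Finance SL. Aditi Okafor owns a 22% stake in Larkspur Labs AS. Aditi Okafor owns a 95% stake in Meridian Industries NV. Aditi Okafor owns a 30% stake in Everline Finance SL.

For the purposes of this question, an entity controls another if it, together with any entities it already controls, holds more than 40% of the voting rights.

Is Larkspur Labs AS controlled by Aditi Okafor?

Yes

Aditi holds 100% of Brightwater, so Aditi controls Brightwater.
Aditi and Brightwater together hold 30% + 70% = 100% of Everline, so Aditi controls Everline.
Aditi and Everline together hold 22% + 55% = 77% of Larkspur, so Aditi controls Larkspur.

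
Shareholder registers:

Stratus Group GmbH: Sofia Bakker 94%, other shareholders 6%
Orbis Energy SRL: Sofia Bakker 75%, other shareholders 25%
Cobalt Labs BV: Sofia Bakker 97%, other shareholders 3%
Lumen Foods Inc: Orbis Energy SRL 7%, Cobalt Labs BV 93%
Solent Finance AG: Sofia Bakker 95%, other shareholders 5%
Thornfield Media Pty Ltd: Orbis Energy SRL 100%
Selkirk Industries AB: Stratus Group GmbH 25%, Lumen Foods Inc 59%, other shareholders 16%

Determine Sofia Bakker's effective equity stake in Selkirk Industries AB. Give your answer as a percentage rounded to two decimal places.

Sofia reaches Selkirk along 3 paths.
Via Stratus: 94% × 25% = 23.5%.
Via Orbis → Lumen: 75% × 7% × 59% = 3.0975%.
Via Cobalt → Lumen: 97% × 93% × 59% = 53.2239%.
Total: 23.5% + 3.0975% + 53.2239% = 79.8214%.
Rounded: 79.82%.

79.82%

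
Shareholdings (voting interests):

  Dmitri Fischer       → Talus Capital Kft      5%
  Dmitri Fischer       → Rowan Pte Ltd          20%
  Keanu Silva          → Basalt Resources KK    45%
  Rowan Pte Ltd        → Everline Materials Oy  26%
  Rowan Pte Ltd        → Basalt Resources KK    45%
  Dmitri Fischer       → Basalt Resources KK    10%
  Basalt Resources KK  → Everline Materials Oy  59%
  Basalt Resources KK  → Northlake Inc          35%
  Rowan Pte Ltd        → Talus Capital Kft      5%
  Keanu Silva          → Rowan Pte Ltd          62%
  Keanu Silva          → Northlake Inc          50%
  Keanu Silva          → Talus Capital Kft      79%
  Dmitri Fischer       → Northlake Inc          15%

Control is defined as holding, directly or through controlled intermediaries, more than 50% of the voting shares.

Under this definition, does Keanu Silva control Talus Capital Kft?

Yes

Keanu holds 62% of Rowan, so Keanu controls Rowan.
Keanu and Rowan together hold 79% + 5% = 84% of Talus, so Keanu controls Talus.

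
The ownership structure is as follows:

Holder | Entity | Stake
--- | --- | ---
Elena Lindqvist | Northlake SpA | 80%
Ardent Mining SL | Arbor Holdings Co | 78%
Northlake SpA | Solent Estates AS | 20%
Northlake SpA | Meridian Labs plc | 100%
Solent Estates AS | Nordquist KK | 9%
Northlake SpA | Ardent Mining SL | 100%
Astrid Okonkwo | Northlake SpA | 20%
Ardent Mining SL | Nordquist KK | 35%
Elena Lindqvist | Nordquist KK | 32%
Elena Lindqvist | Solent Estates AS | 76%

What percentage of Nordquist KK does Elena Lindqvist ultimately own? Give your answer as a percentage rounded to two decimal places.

68.28%

Elena reaches Nordquist along 4 paths.
Direct stake: 32% = 32%.
Via Northlake → Ardent: 80% × 100% × 35% = 28%.
Via Solent: 76% × 9% = 6.84%.
Via Northlake → Solent: 80% × 20% × 9% = 1.44%.
Total: 32% + 28% + 6.84% + 1.44% = 68.28%.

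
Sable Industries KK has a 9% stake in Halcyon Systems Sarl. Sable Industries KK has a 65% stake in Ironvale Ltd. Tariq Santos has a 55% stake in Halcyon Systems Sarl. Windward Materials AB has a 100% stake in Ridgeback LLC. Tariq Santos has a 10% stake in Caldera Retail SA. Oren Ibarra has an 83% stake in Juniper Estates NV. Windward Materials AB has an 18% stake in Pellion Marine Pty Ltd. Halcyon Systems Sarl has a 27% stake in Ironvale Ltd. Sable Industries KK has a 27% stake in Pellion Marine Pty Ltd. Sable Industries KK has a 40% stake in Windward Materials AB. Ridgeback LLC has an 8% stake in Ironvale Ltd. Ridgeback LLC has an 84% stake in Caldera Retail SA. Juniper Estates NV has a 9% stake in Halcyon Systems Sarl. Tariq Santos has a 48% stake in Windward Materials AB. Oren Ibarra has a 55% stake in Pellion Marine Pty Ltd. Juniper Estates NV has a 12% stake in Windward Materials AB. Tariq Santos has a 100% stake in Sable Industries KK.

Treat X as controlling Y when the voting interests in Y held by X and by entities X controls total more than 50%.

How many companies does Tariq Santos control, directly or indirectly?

Tariq holds 100% of Sable, so Tariq controls Sable.
Sable and Tariq together hold 40% + 48% = 88% of Windward, so Tariq controls Windward.
Tariq and Sable together hold 55% + 9% = 64% of Halcyon, so Tariq controls Halcyon.
Windward holds 100% of Ridgeback, so Tariq controls Ridgeback.
Ridgeback and Halcyon and Sable together hold 8% + 27% + 65% = 100% of Ironvale, so Tariq controls Ironvale.
Tariq and Ridgeback together hold 10% + 84% = 94% of Caldera, so Tariq controls Caldera.
No other company's threshold is met.
Tariq controls 6 companies.

6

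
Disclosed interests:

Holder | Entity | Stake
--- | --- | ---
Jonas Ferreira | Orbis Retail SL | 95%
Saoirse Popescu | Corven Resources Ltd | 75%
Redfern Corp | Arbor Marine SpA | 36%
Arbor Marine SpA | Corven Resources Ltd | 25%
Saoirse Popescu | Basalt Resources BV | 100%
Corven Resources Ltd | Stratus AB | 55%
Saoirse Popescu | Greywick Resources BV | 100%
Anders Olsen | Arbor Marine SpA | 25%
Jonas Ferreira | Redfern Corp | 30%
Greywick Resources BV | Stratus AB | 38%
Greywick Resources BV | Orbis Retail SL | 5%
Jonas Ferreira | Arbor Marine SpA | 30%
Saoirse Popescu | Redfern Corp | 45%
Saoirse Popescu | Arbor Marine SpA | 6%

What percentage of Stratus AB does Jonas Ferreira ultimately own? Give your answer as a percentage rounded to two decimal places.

Jonas reaches Stratus along 2 paths.
Via Redfern → Arbor → Corven: 30% × 36% × 25% × 55% = 1.485%.
Via Arbor → Corven: 30% × 25% × 55% = 4.125%.
Total: 1.485% + 4.125% = 5.61%.

5.61%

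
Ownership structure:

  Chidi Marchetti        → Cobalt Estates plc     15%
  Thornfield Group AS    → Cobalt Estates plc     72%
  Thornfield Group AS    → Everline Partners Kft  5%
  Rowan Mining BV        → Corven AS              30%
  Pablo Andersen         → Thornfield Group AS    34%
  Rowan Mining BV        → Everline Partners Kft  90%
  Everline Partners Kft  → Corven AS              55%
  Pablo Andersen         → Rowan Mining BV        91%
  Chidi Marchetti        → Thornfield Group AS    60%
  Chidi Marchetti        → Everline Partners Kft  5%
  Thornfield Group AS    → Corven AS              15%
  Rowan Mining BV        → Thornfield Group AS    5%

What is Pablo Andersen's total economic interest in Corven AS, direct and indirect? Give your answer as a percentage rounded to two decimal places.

79.19%

Pablo reaches Corven along 6 paths.
Via Thornfield: 34% × 15% = 5.1%.
Via Rowan → Thornfield: 91% × 5% × 15% = 0.6825%.
Via Thornfield → Everline: 34% × 5% × 55% = 0.935%.
Via Rowan → Thornfield → Everline: 91% × 5% × 5% × 55% = 0.125125%.
Via Rowan → Everline: 91% × 90% × 55% = 45.045%.
Via Rowan: 91% × 30% = 27.3%.
Total: 5.1% + 0.6825% + 0.935% + 0.125125% + 45.045% + 27.3% = 79.187625%.
Rounded: 79.19%.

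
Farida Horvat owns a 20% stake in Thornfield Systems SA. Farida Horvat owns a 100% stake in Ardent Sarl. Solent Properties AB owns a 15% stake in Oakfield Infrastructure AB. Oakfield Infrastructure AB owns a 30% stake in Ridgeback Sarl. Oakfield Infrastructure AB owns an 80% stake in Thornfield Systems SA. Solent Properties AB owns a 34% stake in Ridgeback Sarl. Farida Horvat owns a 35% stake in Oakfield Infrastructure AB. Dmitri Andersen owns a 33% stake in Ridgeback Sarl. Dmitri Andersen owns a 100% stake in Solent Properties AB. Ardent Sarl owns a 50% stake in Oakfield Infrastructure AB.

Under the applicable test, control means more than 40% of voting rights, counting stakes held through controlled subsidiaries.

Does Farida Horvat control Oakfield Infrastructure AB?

Farida holds 100% of Ardent, so Farida controls Ardent.
Farida and Ardent together hold 35% + 50% = 85% of Oakfield, so Farida controls Oakfield.

Yes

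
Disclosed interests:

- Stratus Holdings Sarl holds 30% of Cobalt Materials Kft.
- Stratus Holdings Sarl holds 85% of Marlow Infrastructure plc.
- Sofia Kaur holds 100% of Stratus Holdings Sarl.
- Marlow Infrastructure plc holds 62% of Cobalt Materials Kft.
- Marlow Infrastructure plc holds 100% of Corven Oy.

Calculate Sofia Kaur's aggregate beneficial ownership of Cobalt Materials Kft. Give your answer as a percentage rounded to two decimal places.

Sofia reaches Cobalt along 2 paths.
Via Stratus: 100% × 30% = 30%.
Via Stratus → Marlow: 100% × 85% × 62% = 52.7%.
Total: 30% + 52.7% = 82.7%.
Rounded: 82.70%.

82.70%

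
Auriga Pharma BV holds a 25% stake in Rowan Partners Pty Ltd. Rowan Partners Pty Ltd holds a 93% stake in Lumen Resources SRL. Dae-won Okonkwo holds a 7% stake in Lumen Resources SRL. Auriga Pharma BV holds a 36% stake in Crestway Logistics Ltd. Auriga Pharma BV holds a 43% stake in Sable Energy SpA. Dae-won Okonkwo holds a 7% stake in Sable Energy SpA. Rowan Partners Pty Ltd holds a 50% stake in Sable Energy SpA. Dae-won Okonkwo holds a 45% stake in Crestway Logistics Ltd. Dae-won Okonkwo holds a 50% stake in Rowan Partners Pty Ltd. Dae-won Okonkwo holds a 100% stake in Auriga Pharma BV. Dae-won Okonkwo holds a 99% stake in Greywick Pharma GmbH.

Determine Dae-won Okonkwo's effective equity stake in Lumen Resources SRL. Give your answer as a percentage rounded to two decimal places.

76.75%

Dae-won reaches Lumen along 3 paths.
Via Rowan: 50% × 93% = 46.5%.
Via Auriga → Rowan: 100% × 25% × 93% = 23.25%.
Direct stake: 7% = 7%.
Total: 46.5% + 23.25% + 7% = 76.75%.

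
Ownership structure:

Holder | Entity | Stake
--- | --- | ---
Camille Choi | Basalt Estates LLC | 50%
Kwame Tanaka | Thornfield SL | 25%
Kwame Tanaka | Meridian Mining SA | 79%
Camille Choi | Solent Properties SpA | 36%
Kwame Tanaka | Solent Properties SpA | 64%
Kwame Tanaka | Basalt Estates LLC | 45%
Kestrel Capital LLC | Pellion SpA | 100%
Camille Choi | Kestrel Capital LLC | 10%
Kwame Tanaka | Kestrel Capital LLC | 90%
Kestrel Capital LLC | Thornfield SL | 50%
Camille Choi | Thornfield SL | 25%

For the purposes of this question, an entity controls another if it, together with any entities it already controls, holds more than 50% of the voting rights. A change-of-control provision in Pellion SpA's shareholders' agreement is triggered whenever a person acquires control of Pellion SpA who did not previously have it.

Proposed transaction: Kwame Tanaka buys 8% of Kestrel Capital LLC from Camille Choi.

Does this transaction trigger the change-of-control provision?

The purchase adds only to Kwame's holdings (Camille's stake shrinks), so Kwame is the only person who could newly come to control Pellion.
Kwame holds 90% of Kestrel, so Kwame controls Kestrel.
Kestrel holds 100% of Pellion, so Kwame controls Pellion.
So Kwame already controls Pellion before the transaction.
After the purchase, Kwame's direct stake in Kestrel rises to 90% + 8% = 98%, and Camille's stake falls to 2%.
Kwame controlled Pellion already, so this is not a new person acquiring control; every other person's position is unchanged or reduced.
No new person acquires control, so the clause is not triggered.

No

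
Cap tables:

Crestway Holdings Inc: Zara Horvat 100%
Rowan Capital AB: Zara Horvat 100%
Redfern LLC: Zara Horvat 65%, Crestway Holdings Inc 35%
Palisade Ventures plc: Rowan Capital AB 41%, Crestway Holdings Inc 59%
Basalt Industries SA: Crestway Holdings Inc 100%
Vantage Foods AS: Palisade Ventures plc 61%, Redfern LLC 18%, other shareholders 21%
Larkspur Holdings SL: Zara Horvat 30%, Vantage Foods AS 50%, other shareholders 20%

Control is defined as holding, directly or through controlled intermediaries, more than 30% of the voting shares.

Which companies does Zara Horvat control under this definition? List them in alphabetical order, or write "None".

Basalt Industries SA, Crestway Holdings Inc, Larkspur Holdings SL, Palisade Ventures plc, Redfern LLC, Rowan Capital AB, Vantage Foods AS

Zara holds 100% of Crestway, so Zara controls Crestway.
Zara holds 100% of Rowan, so Zara controls Rowan.
Zara and Crestway together hold 65% + 35% = 100% of Redfern, so Zara controls Redfern.
Rowan and Crestway together hold 41% + 59% = 100% of Palisade, so Zara controls Palisade.
Crestway holds 100% of Basalt, so Zara controls Basalt.
Palisade and Redfern together hold 61% + 18% = 79% of Vantage, so Zara controls Vantage.
Zara and Vantage together hold 30% + 50% = 80% of Larkspur, so Zara controls Larkspur.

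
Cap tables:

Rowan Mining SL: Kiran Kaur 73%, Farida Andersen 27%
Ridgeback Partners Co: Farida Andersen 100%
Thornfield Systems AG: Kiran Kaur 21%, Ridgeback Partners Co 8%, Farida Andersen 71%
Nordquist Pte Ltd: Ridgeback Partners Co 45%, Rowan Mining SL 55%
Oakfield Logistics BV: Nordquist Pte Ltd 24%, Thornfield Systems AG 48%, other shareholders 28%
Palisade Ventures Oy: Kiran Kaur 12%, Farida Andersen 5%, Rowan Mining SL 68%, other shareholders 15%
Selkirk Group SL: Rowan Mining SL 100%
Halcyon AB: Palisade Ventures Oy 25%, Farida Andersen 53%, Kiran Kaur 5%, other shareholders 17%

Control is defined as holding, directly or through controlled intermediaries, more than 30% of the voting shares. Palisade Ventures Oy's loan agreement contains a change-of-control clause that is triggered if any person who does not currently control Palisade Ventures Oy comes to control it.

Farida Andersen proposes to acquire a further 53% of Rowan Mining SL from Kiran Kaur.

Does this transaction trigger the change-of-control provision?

Yes

The purchase adds only to Farida's holdings (Kiran's stake shrinks), so Farida is the only person who could newly come to control Palisade.
Farida holds 100% of Ridgeback, so Farida controls Ridgeback.
Ridgeback and Farida together hold 8% + 71% = 79% of Thornfield, so Farida controls Thornfield.
Ridgeback holds 45% of Nordquist, so Farida controls Nordquist.
Nordquist and Thornfield together hold 24% + 48% = 72% of Oakfield, so Farida controls Oakfield.
Farida holds 53% of Halcyon, so Farida controls Halcyon.
In Palisade, Farida's side holds only 5%, not > 30%.
So before the transaction, Farida does not control Palisade.
After the purchase, Farida's direct stake in Rowan rises to 27% + 53% = 80%, and Kiran's stake falls to 20%.
Farida holds 80% of Rowan, so Farida controls Rowan.
Farida and Rowan together hold 5% + 68% = 73% of Palisade, so Farida controls Palisade.
Farida did not control Palisade before and does after, so the clause is triggered.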